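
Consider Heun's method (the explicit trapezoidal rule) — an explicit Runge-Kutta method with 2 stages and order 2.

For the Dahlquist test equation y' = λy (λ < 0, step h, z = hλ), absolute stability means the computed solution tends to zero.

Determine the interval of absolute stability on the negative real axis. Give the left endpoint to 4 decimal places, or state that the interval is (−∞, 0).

Test eqn y'=λy, z=hλ:
  order 2, 2-stage ⇒ R(z)=1+z+z^2/2
  (e.g. R(-0.93)=0.50245, |R|=0.50245)

Boundary: |R(x)|=1, x<0.
x=-0.93: |R|=0.5025
|R(-2.15)|=1.1612 |R(-1.89)|=0.8960 |R(-1.24)|=0.5288
Bisect:
  x_lo=-2.5092 |R|=1.6389  x_hi=-0.1342 |R|=0.8748
  mid=-1.32173 |R|=0.55176 →hi
  mid=-1.91549 |R|=0.91906 →hi
  mid=-2.21237 |R|=1.23492 →lo
  mid=-2.06393 |R|=1.06597 →lo
  mid=-1.98971 |R|=0.98976 →hi
  mid=-2.02682 |R|=1.02718 →lo
  mid=-2.00827 |R|=1.00830 →lo
  ...
  [-2.00000,-1.99986] ⇒ x*=-2.0000
Stable set (-2.0000, 0).

z∈(-2.0000,0).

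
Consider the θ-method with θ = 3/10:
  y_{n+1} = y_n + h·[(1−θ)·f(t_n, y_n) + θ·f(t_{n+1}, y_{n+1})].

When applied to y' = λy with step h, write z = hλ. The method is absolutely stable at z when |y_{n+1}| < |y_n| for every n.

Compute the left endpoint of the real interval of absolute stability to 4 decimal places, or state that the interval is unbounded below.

left endpoint -5.0000.

Test eqn y'=λy, z=hλ:
  y_{n+1} = y_n + z·[7/10·y_n + 3/10·y_{n+1}] ⇒ (1 − 3/10z)y_{n+1} = (1 + 7/10z)y_n
  R(z) = (1 + 7/10z)/(1 − 3/10z).

Solve |R(x)|<1 on ℝ⁻.
x=-1.25: |R|=0.0909
R=−1: 1+7/10x = −1+3/10x ⇒ -2/5x=2 ⇒ x=2/(-2/5)=-5.0000
Confirm numerically:
  x=-4.508: |R|=0.91634 <1
  x=-4.389: |R|=0.89451 <1
  x=-3.884: |R|=0.79383 <1
  x=-3.863: |R|=0.78934 <1
  x=-5.565: |R|=1.08466 >1
  x=-5.291: |R|=1.04499 >1
  x=-5.076: |R|=1.01205 >1
Stable set (-5.0000, 0).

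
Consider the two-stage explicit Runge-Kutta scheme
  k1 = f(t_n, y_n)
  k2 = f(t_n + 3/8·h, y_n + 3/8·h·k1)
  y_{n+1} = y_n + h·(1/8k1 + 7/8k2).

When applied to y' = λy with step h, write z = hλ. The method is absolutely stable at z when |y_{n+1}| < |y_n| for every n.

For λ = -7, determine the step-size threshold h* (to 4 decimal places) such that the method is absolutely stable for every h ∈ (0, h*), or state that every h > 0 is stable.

(-3.0476,0); λ=-7 ⇒ h* = (64/21)/7 = 0.4354.

Test eqn y'=λy, z=hλ:
  k1=λy_n ⇒ h·k1=z·y_n;  k2=λ(1+3/8z)y_n ⇒ h·k2=z(1+3/8z)y_n
  y_{n+1}/y_n = 1 + 1/8z + 7/8z(1+3/8z) = 1 + z + 21/64z²
  so R(z) = 1 + z + 21/64z².

Need |R(x)|<1, x<0.
x=-1.53: |R|=0.2381
R=1: x+21/64x²=0 ⇒ x=−64/21=-3.0476; min R=1−1/(4·21/64)=0.2381>−1
Confirm numerically:
  x=-2.547: |R|=0.58162 <1
  x=-2.475: |R|=0.53497 <1
  x=-2.172: |R|=0.37596 <1
  x=-1.981: |R|=0.30668 <1
  x=-3.587: |R|=1.63484 >1
  x=-3.353: |R|=1.33598 >1
  x=-3.276: |R|=1.24550 >1
So |R|<1 on (-3.0476, 0).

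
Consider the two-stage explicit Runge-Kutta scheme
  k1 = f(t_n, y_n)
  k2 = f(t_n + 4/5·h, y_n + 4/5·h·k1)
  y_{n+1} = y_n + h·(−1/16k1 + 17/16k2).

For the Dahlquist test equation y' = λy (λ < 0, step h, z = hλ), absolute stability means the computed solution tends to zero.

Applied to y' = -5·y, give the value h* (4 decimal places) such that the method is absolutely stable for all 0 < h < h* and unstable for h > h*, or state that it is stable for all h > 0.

On y'=λy, z=hλ:
  k1=λy_n ⇒ h·k1=z·y_n;  k2=λ(1+4/5z)y_n ⇒ h·k2=z(1+4/5z)y_n
  y_{n+1}/y_n = 1 − 1/16z + 17/16z(1+4/5z) = 1 + z + 17/20z²
  so R(z) = 1 + z + 17/20z².

Need |R(x)|<1, x<0.
x=-1.09: |R|=0.9199
R=1: x+17/20x²=0 ⇒ x=−20/17=-1.1765; min R=1−1/(4·17/20)=0.7059>−1
Confirm numerically:
  x=-1.137: |R|=0.96185 <1
  x=-0.893: |R|=0.78483 <1
  x=-0.824: |R|=0.75313 <1
  x=-0.573: |R|=0.70608 <1
  x=-1.773: |R|=1.89900 >1
  x=-1.393: |R|=1.25638 >1
So |R|<1 on (-1.1765, 0).

(-1.1765,0); λ=-5 ⇒ h* = (20/17)/5 = 0.2353.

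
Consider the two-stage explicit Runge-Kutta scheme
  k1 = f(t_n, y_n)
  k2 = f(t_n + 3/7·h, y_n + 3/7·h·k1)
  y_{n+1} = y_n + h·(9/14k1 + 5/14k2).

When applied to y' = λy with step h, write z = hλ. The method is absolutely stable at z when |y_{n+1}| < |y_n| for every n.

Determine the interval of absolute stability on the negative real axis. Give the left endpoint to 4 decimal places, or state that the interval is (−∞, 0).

z∈(-6.5333,0).

On y'=λy, z=hλ:
  k1=λy_n ⇒ h·k1=z·y_n;  k2=λ(1+3/7z)y_n ⇒ h·k2=z(1+3/7z)y_n
  y_{n+1}/y_n = 1 + 9/14z + 5/14z(1+3/7z) = 1 + z + 15/98z²
  ⇒ R(z) = 1 + z + 15/98z².

Find x<0 with |R(x)|<1.
x=-0.67: |R|=0.3987
R=1: x+15/98x²=0 ⇒ x=−98/15=-6.5333; min R=1−1/(4·15/98)=-0.6333>−1
Confirm numerically:
  x=-4.303: |R|=0.46895 <1
  x=-4.295: |R|=0.47148 <1
  x=-3.697: |R|=0.60499 <1
  x=-3.257: |R|=0.63332 <1
  x=-7.051: |R|=1.55868 >1
  x=-6.622: |R|=1.08987 >1
Interval (-6.5333, 0).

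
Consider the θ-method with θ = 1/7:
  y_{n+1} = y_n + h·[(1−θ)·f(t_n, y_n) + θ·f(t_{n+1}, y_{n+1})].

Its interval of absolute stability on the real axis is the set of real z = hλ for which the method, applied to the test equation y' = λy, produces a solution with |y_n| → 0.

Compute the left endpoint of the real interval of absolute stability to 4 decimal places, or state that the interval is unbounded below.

left endpoint -2.8000.

With y'=λy (z=hλ):
  y_{n+1} = y_n + z·[6/7·y_n + 1/7·y_{n+1}] ⇒ (1 − 1/7z)y_{n+1} = (1 + 6/7z)y_n
  R(z) = (1 + 6/7z)/(1 − 1/7z).

Need |R(x)|<1, x<0.
x=-0.39: |R|=0.6306
R=−1: 1+6/7x = −1+1/7x ⇒ -5/7x=2 ⇒ x=2/(-5/7)=-2.8000
Confirm numerically:
  x=-2.548: |R|=0.86804 <1
  x=-2.183: |R|=0.66405 <1
  x=-1.878: |R|=0.48074 <1
  x=-1.855: |R|=0.46640 <1
  x=-3.077: |R|=1.13744 >1
  x=-2.920: |R|=1.06048 >1
Interval (-2.8000, 0).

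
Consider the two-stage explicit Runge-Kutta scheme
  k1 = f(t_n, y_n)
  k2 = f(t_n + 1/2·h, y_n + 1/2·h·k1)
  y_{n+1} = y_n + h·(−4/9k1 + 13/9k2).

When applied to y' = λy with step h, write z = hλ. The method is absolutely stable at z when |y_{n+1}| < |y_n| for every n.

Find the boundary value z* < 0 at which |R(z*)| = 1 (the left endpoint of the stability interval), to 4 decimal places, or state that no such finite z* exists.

On y'=λy, z=hλ:
  k1=λy_n ⇒ h·k1=z·y_n;  k2=λ(1+1/2z)y_n ⇒ h·k2=z(1+1/2z)y_n
  y_{n+1}/y_n = 1 − 4/9z + 13/9z(1+1/2z) = 1 + z + 13/18z²
  ⇒ R(z) = 1 + z + 13/18z².

Need |R(x)|<1, x<0.
x=-0.33: |R|=0.7487
R=1: x+13/18x²=0 ⇒ x=−18/13=-1.3846; min R=1−1/(4·13/18)=0.6538>−1
Confirm numerically:
  x=-0.833: |R|=0.66814 <1
  x=-0.762: |R|=0.65735 <1
  x=-0.678: |R|=0.65399 <1
  x=-1.970: |R|=1.83287 >1
  x=-1.900: |R|=1.70722 >1
Interval (-1.3846, 0).

left endpoint -1.3846.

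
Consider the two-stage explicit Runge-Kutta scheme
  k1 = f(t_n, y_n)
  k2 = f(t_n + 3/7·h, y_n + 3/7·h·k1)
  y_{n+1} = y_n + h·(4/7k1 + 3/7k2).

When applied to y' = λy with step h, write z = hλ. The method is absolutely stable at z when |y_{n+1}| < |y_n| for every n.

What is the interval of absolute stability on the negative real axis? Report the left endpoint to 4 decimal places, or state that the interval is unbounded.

z∈(-5.4444,0).

Set f=λy, z=hλ:
  k1=λy_n ⇒ h·k1=z·y_n;  k2=λ(1+3/7z)y_n ⇒ h·k2=z(1+3/7z)y_n
  y_{n+1}/y_n = 1 + 4/7z + 3/7z(1+3/7z) = 1 + z + 9/49z²
  Hence R(z) = 1 + z + 9/49z².

Solve |R(x)|<1 on ℝ⁻.
x=-0.55: |R|=0.5056
R=1: x+9/49x²=0 ⇒ x=−49/9=-5.4444; min R=1−1/(4·9/49)=-0.3611>−1
Confirm numerically:
  x=-5.391: |R|=0.94708 <1
  x=-5.127: |R|=0.70106 <1
  x=-4.653: |R|=0.32361 <1
  x=-5.832: |R|=1.41514 >1
  x=-5.770: |R|=1.34502 >1
  x=-5.682: |R|=1.24792 >1
Stable set (-5.4444, 0).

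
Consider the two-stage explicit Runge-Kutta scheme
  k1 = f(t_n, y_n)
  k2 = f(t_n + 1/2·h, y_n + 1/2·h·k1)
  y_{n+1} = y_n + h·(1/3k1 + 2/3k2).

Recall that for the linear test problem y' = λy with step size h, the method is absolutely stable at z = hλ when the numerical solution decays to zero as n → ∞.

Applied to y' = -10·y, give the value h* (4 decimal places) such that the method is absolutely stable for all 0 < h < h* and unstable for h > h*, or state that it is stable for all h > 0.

On y'=λy, z=hλ:
  k1=λy_n ⇒ h·k1=z·y_n;  k2=λ(1+1/2z)y_n ⇒ h·k2=z(1+1/2z)y_n
  y_{n+1}/y_n = 1 + 1/3z + 2/3z(1+1/2z) = 1 + z + 1/3z²
  ⇒ R(z) = 1 + z + 1/3z².

Need |R(x)|<1, x<0.
x=-0.64: |R|=0.4965
R=1: x+1/3x²=0 ⇒ x=−3=-3.0000; min R=1−1/(4·1/3)=0.2500>−1
Confirm numerically:
  x=-2.808: |R|=0.82029 <1
  x=-2.237: |R|=0.43106 <1
  x=-1.443: |R|=0.25108 <1
  x=-1.316: |R|=0.26129 <1
  x=-3.472: |R|=1.54626 >1
  x=-3.443: |R|=1.50842 >1
  x=-3.254: |R|=1.27551 >1
So |R|<1 on (-3.0000, 0).

(-3.0000,0); λ=-10 ⇒ h* = (3)/10 = 0.3000.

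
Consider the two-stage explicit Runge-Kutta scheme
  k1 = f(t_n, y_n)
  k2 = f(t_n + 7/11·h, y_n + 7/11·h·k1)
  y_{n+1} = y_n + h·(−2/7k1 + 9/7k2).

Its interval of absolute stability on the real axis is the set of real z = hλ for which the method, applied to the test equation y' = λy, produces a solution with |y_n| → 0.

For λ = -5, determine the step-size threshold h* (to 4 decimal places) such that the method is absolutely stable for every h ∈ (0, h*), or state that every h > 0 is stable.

Test eqn y'=λy, z=hλ:
  k1=λy_n ⇒ h·k1=z·y_n;  k2=λ(1+7/11z)y_n ⇒ h·k2=z(1+7/11z)y_n
  y_{n+1}/y_n = 1 − 2/7z + 9/7z(1+7/11z) = 1 + z + 9/11z²
  ⇒ R(z) = 1 + z + 9/11z².

Need |R(x)|<1, x<0.
x=-1.04: |R|=0.8449
R=1: x+9/11x²=0 ⇒ x=−11/9=-1.2222; min R=1−1/(4·9/11)=0.6944>−1
Confirm numerically:
  x=-1.184: |R|=0.96297 <1
  x=-1.123: |R|=0.90883 <1
  x=-0.625: |R|=0.69460 <1
  x=-1.487: |R|=1.32214 >1
  x=-1.412: |R|=1.21925 >1
Stable set (-1.2222, 0).

(-1.2222,0); λ=-5 ⇒ h* = (11/9)/5 = 0.2444.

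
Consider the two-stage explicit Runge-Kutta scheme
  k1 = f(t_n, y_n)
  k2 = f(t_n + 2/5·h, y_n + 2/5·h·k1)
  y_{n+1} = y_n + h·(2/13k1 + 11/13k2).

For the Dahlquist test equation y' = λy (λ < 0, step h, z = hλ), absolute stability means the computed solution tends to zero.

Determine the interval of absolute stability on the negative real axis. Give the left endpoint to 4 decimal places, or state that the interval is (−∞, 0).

(-2.9545, 0).

Test eqn y'=λy, z=hλ:
  k1=λy_n ⇒ h·k1=z·y_n;  k2=λ(1+2/5z)y_n ⇒ h·k2=z(1+2/5z)y_n
  y_{n+1}/y_n = 1 + 2/13z + 11/13z(1+2/5z) = 1 + z + 22/65z²
  ⇒ R(z) = 1 + z + 22/65z².

Solve |R(x)|<1 on ℝ⁻.
x=-1.02: |R|=0.3321
R=1: x+22/65x²=0 ⇒ x=−65/22=-2.9545; min R=1−1/(4·22/65)=0.2614>−1
Confirm numerically:
  x=-2.187: |R|=0.43185 <1
  x=-1.631: |R|=0.26936 <1
  x=-1.299: |R|=0.27212 <1
  x=-3.467: |R|=1.60134 >1
  x=-3.401: |R|=1.51392 >1
Interval (-2.9545, 0).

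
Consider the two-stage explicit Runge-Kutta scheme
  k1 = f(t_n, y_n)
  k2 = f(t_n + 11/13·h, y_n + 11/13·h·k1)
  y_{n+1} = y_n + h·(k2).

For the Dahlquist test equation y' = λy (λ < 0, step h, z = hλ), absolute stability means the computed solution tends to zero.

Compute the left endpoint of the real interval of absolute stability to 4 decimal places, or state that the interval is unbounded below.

left endpoint -1.1818.

Set f=λy, z=hλ:
  k1=λy_n ⇒ h·k1=z·y_n;  k2=λ(1+11/13z)y_n ⇒ h·k2=z(1+11/13z)y_n
  y_{n+1}/y_n = 1 + z(1+11/13z) = 1 + z + 11/13z²
  so R(z) = 1 + z + 11/13z².

Find x<0 with |R(x)|<1.
x=-1.7: |R|=1.7454
R=1: x+11/13x²=0 ⇒ x=−13/11=-1.1818; min R=1−1/(4·11/13)=0.7045>−1
Confirm numerically:
  x=-0.982: |R|=0.83397 <1
  x=-0.839: |R|=0.75663 <1
  x=-0.524: |R|=0.70833 <1
  x=-0.481: |R|=0.71477 <1
  x=-1.548: |R|=1.47964 >1
  x=-1.362: |R|=1.20765 >1
  x=-1.334: |R|=1.17178 >1
Interval (-1.1818, 0).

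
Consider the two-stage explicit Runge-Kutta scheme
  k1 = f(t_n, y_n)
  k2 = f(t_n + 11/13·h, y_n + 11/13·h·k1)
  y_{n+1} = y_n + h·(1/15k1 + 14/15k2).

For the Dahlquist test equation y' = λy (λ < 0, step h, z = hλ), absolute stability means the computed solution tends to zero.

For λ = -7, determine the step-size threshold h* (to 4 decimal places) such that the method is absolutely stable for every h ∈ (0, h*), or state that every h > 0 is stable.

Set f=λy, z=hλ:
  k1=λy_n ⇒ h·k1=z·y_n;  k2=λ(1+11/13z)y_n ⇒ h·k2=z(1+11/13z)y_n
  y_{n+1}/y_n = 1 + 1/15z + 14/15z(1+11/13z) = 1 + z + 154/195z²
  ⇒ R(z) = 1 + z + 154/195z².

Boundary: |R(x)|=1, x<0.
x=-0.38: |R|=0.7340
R=1: x+154/195x²=0 ⇒ x=−195/154=-1.2662; min R=1−1/(4·154/195)=0.6834>−1
Confirm numerically:
  x=-1.072: |R|=0.83556 <1
  x=-0.716: |R|=0.68887 <1
  x=-0.584: |R|=0.68535 <1
  x=-0.541: |R|=0.69014 <1
  x=-1.697: |R|=1.57731 >1
  x=-1.680: |R|=1.54897 >1
So |R|<1 on (-1.2662, 0).

(-1.2662,0); λ=-7 ⇒ h* = (195/154)/7 = 0.1809.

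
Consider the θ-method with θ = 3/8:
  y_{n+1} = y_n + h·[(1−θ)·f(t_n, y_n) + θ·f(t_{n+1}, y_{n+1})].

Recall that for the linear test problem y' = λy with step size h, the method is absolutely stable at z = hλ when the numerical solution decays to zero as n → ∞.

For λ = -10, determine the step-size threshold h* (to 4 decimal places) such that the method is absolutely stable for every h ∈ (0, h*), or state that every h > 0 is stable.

On y'=λy, z=hλ:
  y_{n+1} = y_n + z·[5/8·y_n + 3/8·y_{n+1}] ⇒ (1 − 3/8z)y_{n+1} = (1 + 5/8z)y_n
  so R(z) = (1 + 5/8z)/(1 − 3/8z).

Need |R(x)|<1, x<0.
x=-1.72: |R|=0.0456
R=−1: 1+5/8x = −1+3/8x ⇒ -1/4x=2 ⇒ x=2/(-1/4)=-8.0000
Confirm numerically:
  x=-7.164: |R|=0.94331 <1
  x=-7.111: |R|=0.93939 <1
  x=-4.962: |R|=0.73451 <1
  x=-3.709: |R|=0.55131 <1
  x=-8.523: |R|=1.03116 >1
  x=-8.391: |R|=1.02357 >1
  x=-8.077: |R|=1.00478 >1
Stable set (-8.0000, 0).

(-8.0000,0); λ=-10 ⇒ h* = (8)/10 = 0.8000.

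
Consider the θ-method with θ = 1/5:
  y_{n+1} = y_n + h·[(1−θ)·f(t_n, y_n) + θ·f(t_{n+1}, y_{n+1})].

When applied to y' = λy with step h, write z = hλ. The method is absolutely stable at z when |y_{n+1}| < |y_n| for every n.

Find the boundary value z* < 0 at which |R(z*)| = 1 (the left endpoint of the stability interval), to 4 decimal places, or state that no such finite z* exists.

left endpoint -3.3333.

On y'=λy, z=hλ:
  y_{n+1} = y_n + z·[4/5·y_n + 1/5·y_{n+1}] ⇒ (1 − 1/5z)y_{n+1} = (1 + 4/5z)y_n
  Hence R(z) = (1 + 4/5z)/(1 − 1/5z).

Find x<0 with |R(x)|<1.
x=-1.27: |R|=0.0128
R=−1: 1+4/5x = −1+1/5x ⇒ -3/5x=2 ⇒ x=2/(-3/5)=-3.3333
Confirm numerically:
  x=-2.765: |R|=0.78042 <1
  x=-1.876: |R|=0.36417 <1
  x=-1.656: |R|=0.24399 <1
  x=-1.654: |R|=0.24286 <1
  x=-3.766: |R|=1.14807 >1
  x=-3.576: |R|=1.08489 >1
  x=-3.463: |R|=1.04596 >1
Stable set (-3.3333, 0).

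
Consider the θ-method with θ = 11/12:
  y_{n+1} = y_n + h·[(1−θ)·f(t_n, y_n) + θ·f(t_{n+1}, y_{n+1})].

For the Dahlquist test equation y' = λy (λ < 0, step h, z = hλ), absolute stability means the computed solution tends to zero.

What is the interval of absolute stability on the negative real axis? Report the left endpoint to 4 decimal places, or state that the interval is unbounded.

Test eqn y'=λy, z=hλ:
  y_{n+1} = y_n + z·[1/12·y_n + 11/12·y_{n+1}] ⇒ (1 − 11/12z)y_{n+1} = (1 + 1/12z)y_n
  so R(z) = (1 + 1/12z)/(1 − 11/12z).

Find x<0 with |R(x)|<1.
x=-1.47: |R|=0.3738
x=-2: |R|=0.2941
x=-10: |R|=0.0164
x=-100: |R|=0.0791
θ=11/12≥1/2 ⇒ |1+1/12x|<|1−11/12x| ∀x<0 ⇒ interval (−∞,0).

unbounded; (−∞, 0).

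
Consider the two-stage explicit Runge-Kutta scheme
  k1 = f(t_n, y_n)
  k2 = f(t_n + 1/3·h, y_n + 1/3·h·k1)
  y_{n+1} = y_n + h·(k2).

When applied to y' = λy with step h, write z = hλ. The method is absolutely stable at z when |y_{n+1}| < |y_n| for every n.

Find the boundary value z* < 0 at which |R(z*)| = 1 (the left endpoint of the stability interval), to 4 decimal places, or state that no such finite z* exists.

With y'=λy (z=hλ):
  k1=λy_n ⇒ h·k1=z·y_n;  k2=λ(1+1/3z)y_n ⇒ h·k2=z(1+1/3z)y_n
  y_{n+1}/y_n = 1 + z(1+1/3z) = 1 + z + 1/3z²
  Hence R(z) = 1 + z + 1/3z².

Solve |R(x)|<1 on ℝ⁻.
x=-0.36: |R|=0.6832
R=1: x+1/3x²=0 ⇒ x=−3=-3.0000; min R=1−1/(4·1/3)=0.2500>−1
Confirm numerically:
  x=-2.847: |R|=0.85480 <1
  x=-2.551: |R|=0.61820 <1
  x=-1.921: |R|=0.30908 <1
  x=-1.537: |R|=0.25046 <1
  x=-3.291: |R|=1.31923 >1
  x=-3.239: |R|=1.25804 >1
  x=-3.160: |R|=1.16853 >1
Stable set (-3.0000, 0).

left endpoint -3.0000.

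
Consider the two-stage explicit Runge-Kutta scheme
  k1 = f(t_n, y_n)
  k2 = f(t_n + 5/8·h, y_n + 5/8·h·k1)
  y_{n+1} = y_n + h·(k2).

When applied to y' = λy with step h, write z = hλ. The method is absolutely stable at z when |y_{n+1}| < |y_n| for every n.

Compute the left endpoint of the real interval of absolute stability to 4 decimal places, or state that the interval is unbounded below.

With y'=λy (z=hλ):
  k1=λy_n ⇒ h·k1=z·y_n;  k2=λ(1+5/8z)y_n ⇒ h·k2=z(1+5/8z)y_n
  y_{n+1}/y_n = 1 + z(1+5/8z) = 1 + z + 5/8z²
  so R(z) = 1 + z + 5/8z².

Boundary: |R(x)|=1, x<0.
x=-1.13: |R|=0.6681
R=1: x+5/8x²=0 ⇒ x=−8/5=-1.6000; min R=1−1/(4·5/8)=0.6000>−1
Confirm numerically:
  x=-1.474: |R|=0.88392 <1
  x=-1.456: |R|=0.86896 <1
  x=-1.263: |R|=0.73398 <1
  x=-1.744: |R|=1.15696 >1
  x=-1.632: |R|=1.03264 >1
So |R|<1 on (-1.6000, 0).

left endpoint -1.6000.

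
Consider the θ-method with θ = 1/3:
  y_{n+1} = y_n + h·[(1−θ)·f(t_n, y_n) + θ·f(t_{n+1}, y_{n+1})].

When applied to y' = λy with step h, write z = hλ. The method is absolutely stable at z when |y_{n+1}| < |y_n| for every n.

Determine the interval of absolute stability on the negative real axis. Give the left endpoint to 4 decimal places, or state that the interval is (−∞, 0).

z∈(-6.0000,0).

With y'=λy (z=hλ):
  y_{n+1} = y_n + z·[2/3·y_n + 1/3·y_{n+1}] ⇒ (1 − 1/3z)y_{n+1} = (1 + 2/3z)y_n
  Hence R(z) = (1 + 2/3z)/(1 − 1/3z).

Solve |R(x)|<1 on ℝ⁻.
x=-1.65: |R|=0.0645
R=−1: 1+2/3x = −1+1/3x ⇒ -1/3x=2 ⇒ x=2/(-1/3)=-6.0000
Confirm numerically:
  x=-5.210: |R|=0.90378 <1
  x=-4.353: |R|=0.77601 <1
  x=-4.088: |R|=0.73025 <1
  x=-3.837: |R|=0.68363 <1
  x=-6.480: |R|=1.05063 >1
  x=-6.305: |R|=1.03278 >1
Stable set (-6.0000, 0).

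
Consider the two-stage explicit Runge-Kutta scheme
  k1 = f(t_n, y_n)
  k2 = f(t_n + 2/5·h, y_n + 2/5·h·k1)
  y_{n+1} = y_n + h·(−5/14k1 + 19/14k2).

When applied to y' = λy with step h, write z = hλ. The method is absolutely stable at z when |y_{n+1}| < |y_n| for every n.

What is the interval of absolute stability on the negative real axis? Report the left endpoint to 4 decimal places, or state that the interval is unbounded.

Test eqn y'=λy, z=hλ:
  k1=λy_n ⇒ h·k1=z·y_n;  k2=λ(1+2/5z)y_n ⇒ h·k2=z(1+2/5z)y_n
  y_{n+1}/y_n = 1 − 5/14z + 19/14z(1+2/5z) = 1 + z + 19/35z²
  ⇒ R(z) = 1 + z + 19/35z².

Find x<0 with |R(x)|<1.
x=-0.57: |R|=0.6064
R=1: x+19/35x²=0 ⇒ x=−35/19=-1.8421; min R=1−1/(4·19/35)=0.5395>−1
Confirm numerically:
  x=-1.511: |R|=0.72841 <1
  x=-1.394: |R|=0.66090 <1
  x=-0.772: |R|=0.55153 <1
  x=-2.356: |R|=1.65726 >1
  x=-2.210: |R|=1.44137 >1
  x=-1.958: |R|=1.12319 >1
Stable set (-1.8421, 0).

(-1.8421, 0).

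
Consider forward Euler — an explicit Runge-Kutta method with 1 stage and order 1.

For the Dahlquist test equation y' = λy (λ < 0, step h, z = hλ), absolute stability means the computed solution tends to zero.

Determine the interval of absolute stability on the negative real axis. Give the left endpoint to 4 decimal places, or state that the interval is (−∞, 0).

z∈(-2.0000,0).

On y'=λy, z=hλ:
  order 1, 1-stage ⇒ R(z)=1+z
  (e.g. R(-1.71)=-0.71000, |R|=0.71000)

Find x<0 with |R(x)|<1.
x=-1.71: |R|=0.7100
|R(-2.21)|=1.2100 |R(-1.02)|=0.0200 |R(-0.57)|=0.4300
Bisect:
  x_lo=-2.8815 |R|=1.8815  x_hi=-0.1887 |R|=0.8113
  mid=-1.53505 |R|=0.53505 →hi
  mid=-2.20825 |R|=1.20825 →lo
  mid=-1.87165 |R|=0.87165 →hi
  mid=-2.03995 |R|=1.03995 →lo
  mid=-1.95580 |R|=0.95580 →hi
  mid=-1.99788 |R|=0.99788 →hi
  mid=-2.01892 |R|=1.01892 →lo
  mid=-2.00840 |R|=1.00840 →lo
  ...
  [-2.00002,-1.99985] ⇒ x*=-2.0000
So |R|<1 on (-2.0000, 0).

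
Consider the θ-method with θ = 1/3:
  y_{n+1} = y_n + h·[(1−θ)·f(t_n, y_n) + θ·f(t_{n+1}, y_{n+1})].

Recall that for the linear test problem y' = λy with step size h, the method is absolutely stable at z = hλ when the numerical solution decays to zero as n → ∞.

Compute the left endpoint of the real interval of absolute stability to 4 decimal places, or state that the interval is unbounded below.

Test eqn y'=λy, z=hλ:
  y_{n+1} = y_n + z·[2/3·y_n + 1/3·y_{n+1}] ⇒ (1 − 1/3z)y_{n+1} = (1 + 2/3z)y_n
  so R(z) = (1 + 2/3z)/(1 − 1/3z).

Find x<0 with |R(x)|<1.
x=-0.45: |R|=0.6087
R=−1: 1+2/3x = −1+1/3x ⇒ -1/3x=2 ⇒ x=2/(-1/3)=-6.0000
Confirm numerically:
  x=-4.777: |R|=0.84274 <1
  x=-4.719: |R|=0.83405 <1
  x=-2.825: |R|=0.45494 <1
  x=-2.424: |R|=0.34071 <1
  x=-6.467: |R|=1.04933 >1
  x=-6.309: |R|=1.03319 >1
  x=-6.308: |R|=1.03309 >1
Interval (-6.0000, 0).

z* = -6.0000.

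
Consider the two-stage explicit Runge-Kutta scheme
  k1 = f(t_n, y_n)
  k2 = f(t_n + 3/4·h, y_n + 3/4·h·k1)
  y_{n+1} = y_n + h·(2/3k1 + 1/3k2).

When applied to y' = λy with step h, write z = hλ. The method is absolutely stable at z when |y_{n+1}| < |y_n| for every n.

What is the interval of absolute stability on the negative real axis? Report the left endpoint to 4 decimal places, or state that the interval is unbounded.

With y'=λy (z=hλ):
  k1=λy_n ⇒ h·k1=z·y_n;  k2=λ(1+3/4z)y_n ⇒ h·k2=z(1+3/4z)y_n
  y_{n+1}/y_n = 1 + 2/3z + 1/3z(1+3/4z) = 1 + z + 1/4z²
  R(z) = 1 + z + 1/4z².

Need |R(x)|<1, x<0.
x=-1.25: |R|=0.1406
R=1: x+1/4x²=0 ⇒ x=−4=-4.0000; min R=1−1/(4·1/4)=0.0000>−1
Confirm numerically:
  x=-3.879: |R|=0.88266 <1
  x=-3.632: |R|=0.66586 <1
  x=-2.911: |R|=0.20748 <1
  x=-2.516: |R|=0.06656 <1
  x=-4.572: |R|=1.65380 >1
  x=-4.243: |R|=1.25776 >1
So |R|<1 on (-4.0000, 0).

(-4.0000, 0).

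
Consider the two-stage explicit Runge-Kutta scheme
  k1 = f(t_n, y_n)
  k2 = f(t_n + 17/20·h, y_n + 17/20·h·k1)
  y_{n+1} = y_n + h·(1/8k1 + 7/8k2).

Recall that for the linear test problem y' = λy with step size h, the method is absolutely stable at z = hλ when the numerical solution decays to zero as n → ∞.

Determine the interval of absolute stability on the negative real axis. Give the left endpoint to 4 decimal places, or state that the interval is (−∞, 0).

z∈(-1.3445,0).

With y'=λy (z=hλ):
  k1=λy_n ⇒ h·k1=z·y_n;  k2=λ(1+17/20z)y_n ⇒ h·k2=z(1+17/20z)y_n
  y_{n+1}/y_n = 1 + 1/8z + 7/8z(1+17/20z) = 1 + z + 119/160z²
  so R(z) = 1 + z + 119/160z².

Solve |R(x)|<1 on ℝ⁻.
x=-1.3: |R|=0.9569
R=1: x+119/160x²=0 ⇒ x=−160/119=-1.3445; min R=1−1/(4·119/160)=0.6639>−1
Confirm numerically:
  x=-1.206: |R|=0.87574 <1
  x=-0.918: |R|=0.70878 <1
  x=-0.671: |R|=0.66387 <1
  x=-1.884: |R|=1.75591 >1
  x=-1.823: |R|=1.64873 >1
  x=-1.646: |R|=1.36905 >1
Stable set (-1.3445, 0).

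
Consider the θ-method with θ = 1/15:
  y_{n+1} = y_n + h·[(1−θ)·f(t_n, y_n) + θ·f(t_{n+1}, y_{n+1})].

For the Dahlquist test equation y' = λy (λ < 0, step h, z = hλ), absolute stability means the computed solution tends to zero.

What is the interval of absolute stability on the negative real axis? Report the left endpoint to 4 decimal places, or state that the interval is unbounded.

With y'=λy (z=hλ):
  y_{n+1} = y_n + z·[14/15·y_n + 1/15·y_{n+1}] ⇒ (1 − 1/15z)y_{n+1} = (1 + 14/15z)y_n
  ⇒ R(z) = (1 + 14/15z)/(1 − 1/15z).

Find x<0 with |R(x)|<1.
x=-0.37: |R|=0.6389
R=−1: 1+14/15x = −1+1/15x ⇒ -13/15x=2 ⇒ x=2/(-13/15)=-2.3077
Confirm numerically:
  x=-1.555: |R|=0.40894 <1
  x=-1.489: |R|=0.35454 <1
  x=-1.391: |R|=0.27295 <1
  x=-2.648: |R|=1.25068 >1
  x=-2.540: |R|=1.17218 >1
So |R|<1 on (-2.3077, 0).

(-2.3077, 0).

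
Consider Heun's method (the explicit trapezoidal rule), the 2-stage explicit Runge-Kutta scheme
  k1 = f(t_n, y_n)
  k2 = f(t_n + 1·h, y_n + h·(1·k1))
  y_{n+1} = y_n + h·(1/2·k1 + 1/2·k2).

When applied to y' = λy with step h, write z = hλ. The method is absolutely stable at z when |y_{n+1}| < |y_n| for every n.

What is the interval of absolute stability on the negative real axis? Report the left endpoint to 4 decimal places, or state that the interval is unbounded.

(-2.0000, 0).

Test eqn y'=λy, z=hλ:
  order 2, 2-stage ⇒ R(z)=1+z+z^2/2
  (e.g. R(-1.56)=0.65680, |R|=0.65680)

Boundary: |R(x)|=1, x<0.
x=-1.56: |R|=0.6568
|R(-1.99)|=0.9900 |R(-1.49)|=0.6200 |R(-0.82)|=0.5162
Bisect:
  x_lo=-2.6261 |R|=1.8221  x_hi=-0.2789 |R|=0.7600
  mid=-1.45248 |R|=0.60237 →hi
  mid=-2.03929 |R|=1.04006 →lo
  mid=-1.74588 |R|=0.77817 →hi
  mid=-1.89259 |R|=0.89836 →hi
  mid=-1.96594 |R|=0.96652 →hi
  mid=-2.00262 |R|=1.00262 →lo
  mid=-1.98428 |R|=0.98440 →hi
  mid=-1.99345 |R|=0.99347 →hi
  mid=-1.99803 |R|=0.99803 →hi
  ...
  [-2.00004,-1.99989] ⇒ x*=-2.0000
Interval (-2.0000, 0).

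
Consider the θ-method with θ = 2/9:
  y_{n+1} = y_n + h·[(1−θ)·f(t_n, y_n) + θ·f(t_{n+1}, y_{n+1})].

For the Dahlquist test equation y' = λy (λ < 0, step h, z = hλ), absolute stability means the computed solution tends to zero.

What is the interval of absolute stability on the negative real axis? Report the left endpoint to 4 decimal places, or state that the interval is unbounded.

(-3.6000, 0).

With y'=λy (z=hλ):
  y_{n+1} = y_n + z·[7/9·y_n + 2/9·y_{n+1}] ⇒ (1 − 2/9z)y_{n+1} = (1 + 7/9z)y_n
  Hence R(z) = (1 + 7/9z)/(1 − 2/9z).

Boundary: |R(x)|=1, x<0.
x=-1.26: |R|=0.0156
R=−1: 1+7/9x = −1+2/9x ⇒ -5/9x=2 ⇒ x=2/(-5/9)=-3.6000
Confirm numerically:
  x=-2.868: |R|=0.75163 <1
  x=-2.736: |R|=0.70149 <1
  x=-2.494: |R|=0.60466 <1
  x=-4.123: |R|=1.15163 >1
  x=-4.030: |R|=1.12603 >1
  x=-3.937: |R|=1.09986 >1
So |R|<1 on (-3.6000, 0).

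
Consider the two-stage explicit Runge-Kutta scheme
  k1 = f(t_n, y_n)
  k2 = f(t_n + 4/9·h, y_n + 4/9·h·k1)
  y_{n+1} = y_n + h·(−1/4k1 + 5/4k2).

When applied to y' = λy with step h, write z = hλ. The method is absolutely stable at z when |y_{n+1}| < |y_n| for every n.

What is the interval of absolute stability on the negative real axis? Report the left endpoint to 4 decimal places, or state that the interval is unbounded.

z∈(-1.8000,0).

On y'=λy, z=hλ:
  k1=λy_n ⇒ h·k1=z·y_n;  k2=λ(1+4/9z)y_n ⇒ h·k2=z(1+4/9z)y_n
  y_{n+1}/y_n = 1 − 1/4z + 5/4z(1+4/9z) = 1 + z + 5/9z²
  ⇒ R(z) = 1 + z + 5/9z².

Boundary: |R(x)|=1, x<0.
x=-0.72: |R|=0.5680
R=1: x+5/9x²=0 ⇒ x=−9/5=-1.8000; min R=1−1/(4·5/9)=0.5500>−1
Confirm numerically:
  x=-1.341: |R|=0.65804 <1
  x=-0.988: |R|=0.55430 <1
  x=-0.891: |R|=0.55005 <1
  x=-0.874: |R|=0.55038 <1
  x=-2.005: |R|=1.22835 >1
  x=-1.922: |R|=1.13027 >1
Interval (-1.8000, 0).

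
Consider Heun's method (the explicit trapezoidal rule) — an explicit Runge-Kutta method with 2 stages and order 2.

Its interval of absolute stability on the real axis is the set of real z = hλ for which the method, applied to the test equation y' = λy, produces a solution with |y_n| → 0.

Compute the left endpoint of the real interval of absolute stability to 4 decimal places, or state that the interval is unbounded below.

With y'=λy (z=hλ):
  order 2, 2-stage ⇒ R(z)=1+z+z^2/2
  (e.g. R(-0.61)=0.57605, |R|=0.57605)

Need |R(x)|<1, x<0.
x=-0.61: |R|=0.5760
|R(-1.38)|=0.5722 |R(-1.35)|=0.5613 |R(-0.77)|=0.5264
Bisect:
  x_lo=-2.8327 |R|=2.1794  x_hi=-0.2768 |R|=0.7615
  mid=-1.55474 |R|=0.65387 →hi
  mid=-2.19373 |R|=1.21250 →lo
  mid=-1.87423 |R|=0.88214 →hi
  mid=-2.03398 |R|=1.03456 →lo
  mid=-1.95411 |R|=0.95516 →hi
  mid=-1.99404 |R|=0.99406 →hi
  mid=-2.01401 |R|=1.01411 →lo
  ...
  [-2.00013,-1.99997] ⇒ x*=-2.0000
Interval (-2.0000, 0).

left endpoint -2.0000.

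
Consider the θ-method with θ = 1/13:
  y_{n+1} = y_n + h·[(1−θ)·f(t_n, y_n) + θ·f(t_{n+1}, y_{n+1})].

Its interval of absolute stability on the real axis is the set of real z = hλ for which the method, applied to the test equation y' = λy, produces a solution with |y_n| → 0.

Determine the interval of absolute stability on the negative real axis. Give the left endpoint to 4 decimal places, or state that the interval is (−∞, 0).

z∈(-2.3636,0).

With y'=λy (z=hλ):
  y_{n+1} = y_n + z·[12/13·y_n + 1/13·y_{n+1}] ⇒ (1 − 1/13z)y_{n+1} = (1 + 12/13z)y_n
  R(z) = (1 + 12/13z)/(1 − 1/13z).

Need |R(x)|<1, x<0.
x=-1.8: |R|=0.5811
R=−1: 1+12/13x = −1+1/13x ⇒ -11/13x=2 ⇒ x=2/(-11/13)=-2.3636
Confirm numerically:
  x=-2.302: |R|=0.95569 <1
  x=-2.275: |R|=0.93617 <1
  x=-1.961: |R|=0.70396 <1
  x=-1.302: |R|=0.18347 <1
  x=-2.913: |R|=1.37975 >1
  x=-2.583: |R|=1.15485 >1
  x=-2.534: |R|=1.12064 >1
Interval (-2.3636, 0).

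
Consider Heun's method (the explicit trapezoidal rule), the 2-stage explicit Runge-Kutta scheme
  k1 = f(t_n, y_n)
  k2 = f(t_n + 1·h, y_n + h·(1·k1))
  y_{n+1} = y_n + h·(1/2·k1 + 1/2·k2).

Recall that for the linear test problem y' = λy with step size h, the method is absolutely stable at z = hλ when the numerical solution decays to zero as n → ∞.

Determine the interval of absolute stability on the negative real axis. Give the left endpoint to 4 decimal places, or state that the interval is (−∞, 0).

Test eqn y'=λy, z=hλ:
  order 2, 2-stage ⇒ R(z)=1+z+z^2/2
  (e.g. R(-0.9)=0.50500, |R|=0.50500)

Find x<0 with |R(x)|<1.
x=-0.9: |R|=0.5050
|R(-1.01)|=0.5000 |R(-0.96)|=0.5008 |R(-0.8)|=0.5200
Bisect:
  x_lo=-2.8792 |R|=2.2657  x_hi=-0.2173 |R|=0.8063
  mid=-1.54827 |R|=0.65030 →hi
  mid=-2.21374 |R|=1.23658 →lo
  mid=-1.88100 |R|=0.88808 →hi
  mid=-2.04737 |R|=1.04849 →lo
  mid=-1.96419 |R|=0.96483 →hi
  mid=-2.00578 |R|=1.00580 →lo
  mid=-1.98498 |R|=0.98510 →hi
  mid=-1.99538 |R|=0.99539 →hi
  ...
  [-2.00009,-1.99993] ⇒ x*=-2.0000
So |R|<1 on (-2.0000, 0).

z∈(-2.0000,0).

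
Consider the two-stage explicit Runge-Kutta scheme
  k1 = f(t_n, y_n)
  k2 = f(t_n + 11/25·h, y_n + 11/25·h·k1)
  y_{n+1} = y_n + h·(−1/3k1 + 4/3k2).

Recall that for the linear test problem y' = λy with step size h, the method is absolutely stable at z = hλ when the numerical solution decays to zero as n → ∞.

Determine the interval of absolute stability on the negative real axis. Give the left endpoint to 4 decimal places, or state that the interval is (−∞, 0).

Test eqn y'=λy, z=hλ:
  k1=λy_n ⇒ h·k1=z·y_n;  k2=λ(1+11/25z)y_n ⇒ h·k2=z(1+11/25z)y_n
  y_{n+1}/y_n = 1 − 1/3z + 4/3z(1+11/25z) = 1 + z + 44/75z²
  R(z) = 1 + z + 44/75z².

Need |R(x)|<1, x<0.
x=-0.63: |R|=0.6028
R=1: x+44/75x²=0 ⇒ x=−75/44=-1.7045; min R=1−1/(4·44/75)=0.5739>−1
Confirm numerically:
  x=-1.596: |R|=0.89837 <1
  x=-1.335: |R|=0.71057 <1
  x=-1.144: |R|=0.62379 <1
  x=-2.076: |R|=1.45240 >1
  x=-2.011: |R|=1.36155 >1
  x=-1.930: |R|=1.25527 >1
Interval (-1.7045, 0).

z∈(-1.7045,0).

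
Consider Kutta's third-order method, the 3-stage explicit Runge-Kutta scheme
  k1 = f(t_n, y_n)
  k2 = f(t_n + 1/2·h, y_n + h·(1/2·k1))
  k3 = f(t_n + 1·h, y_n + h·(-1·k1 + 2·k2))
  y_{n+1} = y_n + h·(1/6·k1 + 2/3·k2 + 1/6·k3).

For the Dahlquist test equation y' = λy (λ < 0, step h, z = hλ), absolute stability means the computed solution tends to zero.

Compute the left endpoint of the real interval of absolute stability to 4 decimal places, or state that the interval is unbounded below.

With y'=λy (z=hλ):
  order 3, 3-stage ⇒ R(z)=1+z+z^2/2+z^3/6
  (e.g. R(-0.44)=0.64260, |R|=0.64260)

Need |R(x)|<1, x<0.
x=-0.44: |R|=0.6426
|R(-0.8)|=0.4347 |R(-0.79)|=0.4399 |R(-0.65)|=0.5155
Bisect:
  x_lo=-3.0962 |R|=2.2498  x_hi=-0.1027 |R|=0.9024
  mid=-1.59943 |R|=0.00228 →hi
  mid=-2.34780 |R|=0.74863 →hi
  mid=-2.72199 |R|=1.37868 →lo
  mid=-2.53489 |R|=1.03679 →lo
  mid=-2.44135 |R|=0.88640 →hi
  mid=-2.48812 |R|=0.95997 →hi
  mid=-2.51151 |R|=0.99797 →hi
  mid=-2.52320 |R|=1.01727 →lo
  mid=-2.51735 |R|=1.00759 →lo
  ...
  [-2.51279,-2.51260] ⇒ x*=-2.5127
Stable set (-2.5127, 0).

z* = -2.5127.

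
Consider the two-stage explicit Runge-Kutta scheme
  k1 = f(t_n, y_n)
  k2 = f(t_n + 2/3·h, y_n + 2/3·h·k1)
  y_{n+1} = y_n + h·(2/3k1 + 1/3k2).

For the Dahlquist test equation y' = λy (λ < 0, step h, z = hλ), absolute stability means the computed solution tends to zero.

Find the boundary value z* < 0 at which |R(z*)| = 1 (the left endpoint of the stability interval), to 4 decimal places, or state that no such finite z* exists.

left endpoint -4.5000.

Set f=λy, z=hλ:
  k1=λy_n ⇒ h·k1=z·y_n;  k2=λ(1+2/3z)y_n ⇒ h·k2=z(1+2/3z)y_n
  y_{n+1}/y_n = 1 + 2/3z + 1/3z(1+2/3z) = 1 + z + 2/9z²
  ⇒ R(z) = 1 + z + 2/9z².

Solve |R(x)|<1 on ℝ⁻.
x=-1.56: |R|=0.0192
R=1: x+2/9x²=0 ⇒ x=−9/2=-4.5000; min R=1−1/(4·2/9)=-0.1250>−1
Confirm numerically:
  x=-3.769: |R|=0.38775 <1
  x=-3.149: |R|=0.05460 <1
  x=-2.886: |R|=0.03511 <1
  x=-5.006: |R|=1.56290 >1
  x=-4.938: |R|=1.48063 >1
  x=-4.691: |R|=1.19911 >1
Stable set (-4.5000, 0).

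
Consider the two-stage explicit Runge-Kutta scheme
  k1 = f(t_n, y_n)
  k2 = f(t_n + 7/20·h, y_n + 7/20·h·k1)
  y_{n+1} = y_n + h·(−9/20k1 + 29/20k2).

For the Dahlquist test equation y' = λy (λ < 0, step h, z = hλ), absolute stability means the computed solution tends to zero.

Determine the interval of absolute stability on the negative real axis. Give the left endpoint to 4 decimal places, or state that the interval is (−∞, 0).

Set f=λy, z=hλ:
  k1=λy_n ⇒ h·k1=z·y_n;  k2=λ(1+7/20z)y_n ⇒ h·k2=z(1+7/20z)y_n
  y_{n+1}/y_n = 1 − 9/20z + 29/20z(1+7/20z) = 1 + z + 203/400z²
  Hence R(z) = 1 + z + 203/400z².

Solve |R(x)|<1 on ℝ⁻.
x=-1.25: |R|=0.5430
R=1: x+203/400x²=0 ⇒ x=−400/203=-1.9704; min R=1−1/(4·203/400)=0.5074>−1
Confirm numerically:
  x=-1.467: |R|=0.62519 <1
  x=-1.059: |R|=0.51015 <1
  x=-1.009: |R|=0.50768 <1
  x=-2.520: |R|=1.70283 >1
  x=-2.342: |R|=1.44162 >1
  x=-2.167: |R|=1.21616 >1
Interval (-1.9704, 0).

z∈(-1.9704,0).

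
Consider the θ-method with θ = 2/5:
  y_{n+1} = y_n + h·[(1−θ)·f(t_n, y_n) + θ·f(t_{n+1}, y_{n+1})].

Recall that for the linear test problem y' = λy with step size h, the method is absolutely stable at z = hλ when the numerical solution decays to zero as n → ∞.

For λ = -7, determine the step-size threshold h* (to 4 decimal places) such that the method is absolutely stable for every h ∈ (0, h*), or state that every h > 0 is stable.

On y'=λy, z=hλ:
  y_{n+1} = y_n + z·[3/5·y_n + 2/5·y_{n+1}] ⇒ (1 − 2/5z)y_{n+1} = (1 + 3/5z)y_n
  Hence R(z) = (1 + 3/5z)/(1 − 2/5z).

Need |R(x)|<1, x<0.
x=-0.4: |R|=0.6552
R=−1: 1+3/5x = −1+2/5x ⇒ -1/5x=2 ⇒ x=2/(-1/5)=-10.0000
Confirm numerically:
  x=-8.011: |R|=0.90538 <1
  x=-6.969: |R|=0.83995 <1
  x=-5.525: |R|=0.72118 <1
  x=-4.664: |R|=0.62758 <1
  x=-10.266: |R|=1.01042 >1
  x=-10.082: |R|=1.00326 >1
So |R|<1 on (-10.0000, 0).

(-10.0000,0); λ=-7 ⇒ h* = (10)/7 = 1.4286.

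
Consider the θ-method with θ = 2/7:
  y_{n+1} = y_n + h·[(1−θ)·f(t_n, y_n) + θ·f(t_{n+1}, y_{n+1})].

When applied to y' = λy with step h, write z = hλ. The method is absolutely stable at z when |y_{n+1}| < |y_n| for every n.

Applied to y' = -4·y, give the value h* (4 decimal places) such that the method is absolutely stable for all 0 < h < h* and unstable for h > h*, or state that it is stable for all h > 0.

Set f=λy, z=hλ:
  y_{n+1} = y_n + z·[5/7·y_n + 2/7·y_{n+1}] ⇒ (1 − 2/7z)y_{n+1} = (1 + 5/7z)y_n
  so R(z) = (1 + 5/7z)/(1 − 2/7z).

Need |R(x)|<1, x<0.
x=-1: |R|=0.2222
R=−1: 1+5/7x = −1+2/7x ⇒ -3/7x=2 ⇒ x=2/(-3/7)=-4.6667
Confirm numerically:
  x=-4.479: |R|=0.96472 <1
  x=-3.098: |R|=0.64338 <1
  x=-1.905: |R|=0.23358 <1
  x=-5.059: |R|=1.06876 >1
  x=-4.799: |R|=1.02392 >1
Stable set (-4.6667, 0).

(-4.6667,0); λ=-4 ⇒ h* = (14/3)/4 = 1.1667.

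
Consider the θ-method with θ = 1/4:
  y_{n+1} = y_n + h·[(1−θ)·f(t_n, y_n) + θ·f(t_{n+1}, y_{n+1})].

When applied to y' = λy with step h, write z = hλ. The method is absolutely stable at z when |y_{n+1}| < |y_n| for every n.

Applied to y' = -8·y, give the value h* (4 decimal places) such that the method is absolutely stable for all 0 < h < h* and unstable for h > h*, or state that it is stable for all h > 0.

On y'=λy, z=hλ:
  y_{n+1} = y_n + z·[3/4·y_n + 1/4·y_{n+1}] ⇒ (1 − 1/4z)y_{n+1} = (1 + 3/4z)y_n
  so R(z) = (1 + 3/4z)/(1 − 1/4z).

Find x<0 with |R(x)|<1.
x=-1.48: |R|=0.0803
R=−1: 1+3/4x = −1+1/4x ⇒ -1/2x=2 ⇒ x=2/(-1/2)=-4.0000
Confirm numerically:
  x=-3.382: |R|=0.83257 <1
  x=-3.073: |R|=0.73788 <1
  x=-2.941: |R|=0.69486 <1
  x=-2.809: |R|=0.65017 <1
  x=-4.567: |R|=1.13237 >1
  x=-4.126: |R|=1.03101 >1
  x=-4.033: |R|=1.00822 >1
Interval (-4.0000, 0).

(-4.0000,0); λ=-8 ⇒ h* = (4)/8 = 0.5000.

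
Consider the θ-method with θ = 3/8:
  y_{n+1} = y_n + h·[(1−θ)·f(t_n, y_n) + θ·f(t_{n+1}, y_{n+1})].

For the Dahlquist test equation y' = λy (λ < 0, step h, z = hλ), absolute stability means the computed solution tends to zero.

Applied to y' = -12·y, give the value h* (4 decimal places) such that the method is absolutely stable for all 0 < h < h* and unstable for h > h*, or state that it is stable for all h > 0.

(-8.0000,0); λ=-12 ⇒ h* = (8)/12 = 0.6667.

On y'=λy, z=hλ:
  y_{n+1} = y_n + z·[5/8·y_n + 3/8·y_{n+1}] ⇒ (1 − 3/8z)y_{n+1} = (1 + 5/8z)y_n
  ⇒ R(z) = (1 + 5/8z)/(1 − 3/8z).

Boundary: |R(x)|=1, x<0.
x=-0.77: |R|=0.4025
R=−1: 1+5/8x = −1+3/8x ⇒ -1/4x=2 ⇒ x=2/(-1/4)=-8.0000
Confirm numerically:
  x=-5.949: |R|=0.84130 <1
  x=-4.987: |R|=0.73755 <1
  x=-4.600: |R|=0.68807 <1
  x=-4.095: |R|=0.61499 <1
  x=-8.515: |R|=1.03071 >1
  x=-8.343: |R|=1.02077 >1
Stable set (-8.0000, 0).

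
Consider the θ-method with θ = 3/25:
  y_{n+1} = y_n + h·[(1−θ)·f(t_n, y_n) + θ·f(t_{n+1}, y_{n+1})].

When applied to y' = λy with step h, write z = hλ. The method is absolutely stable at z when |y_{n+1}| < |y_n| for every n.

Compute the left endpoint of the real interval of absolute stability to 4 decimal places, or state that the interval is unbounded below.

Test eqn y'=λy, z=hλ:
  y_{n+1} = y_n + z·[22/25·y_n + 3/25·y_{n+1}] ⇒ (1 − 3/25z)y_{n+1} = (1 + 22/25z)y_n
  R(z) = (1 + 22/25z)/(1 − 3/25z).

Need |R(x)|<1, x<0.
x=-1.42: |R|=0.2133
R=−1: 1+22/25x = −1+3/25x ⇒ -19/25x=2 ⇒ x=2/(-19/25)=-2.6316
Confirm numerically:
  x=-2.419: |R|=0.87479 <1
  x=-1.778: |R|=0.46535 <1
  x=-1.742: |R|=0.44081 <1
  x=-3.214: |R|=1.31944 >1
  x=-2.996: |R|=1.20372 >1
  x=-2.736: |R|=1.05974 >1
Stable set (-2.6316, 0).

z* = -2.6316.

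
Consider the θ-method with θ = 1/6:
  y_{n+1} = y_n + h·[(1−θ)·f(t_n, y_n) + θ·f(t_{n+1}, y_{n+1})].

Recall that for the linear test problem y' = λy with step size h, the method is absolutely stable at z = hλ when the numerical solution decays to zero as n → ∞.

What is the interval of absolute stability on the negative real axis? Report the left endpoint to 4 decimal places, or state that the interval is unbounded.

On y'=λy, z=hλ:
  y_{n+1} = y_n + z·[5/6·y_n + 1/6·y_{n+1}] ⇒ (1 − 1/6z)y_{n+1} = (1 + 5/6z)y_n
  Hence R(z) = (1 + 5/6z)/(1 − 1/6z).

Solve |R(x)|<1 on ℝ⁻.
x=-0.51: |R|=0.5300
R=−1: 1+5/6x = −1+1/6x ⇒ -2/3x=2 ⇒ x=2/(-2/3)=-3.0000
Confirm numerically:
  x=-2.839: |R|=0.92714 <1
  x=-2.621: |R|=0.82415 <1
  x=-1.781: |R|=0.37335 <1
  x=-3.432: |R|=1.18321 >1
  x=-3.405: |R|=1.17225 >1
  x=-3.379: |R|=1.16164 >1
Interval (-3.0000, 0).

(-3.0000, 0).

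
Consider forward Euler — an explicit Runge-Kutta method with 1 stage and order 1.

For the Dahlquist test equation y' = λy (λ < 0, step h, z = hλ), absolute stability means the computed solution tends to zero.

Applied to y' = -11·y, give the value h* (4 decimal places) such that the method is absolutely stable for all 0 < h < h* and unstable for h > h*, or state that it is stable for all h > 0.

(-2.0000,0); λ=-11 ⇒ h* = 0.1818.

Set f=λy, z=hλ:
  order 1, 1-stage ⇒ R(z)=1+z
  (e.g. R(-1.29)=-0.29000, |R|=0.29000)

Need |R(x)|<1, x<0.
x=-1.29: |R|=0.2900
|R(-2.01)|=1.0100 |R(-1.99)|=0.9900 |R(-1.98)|=0.9800
Bisect:
  x_lo=-2.6256 |R|=1.6256  x_hi=-0.0845 |R|=0.9155
  mid=-1.35507 |R|=0.35507 →hi
  mid=-1.99035 |R|=0.99035 →hi
  mid=-2.30799 |R|=1.30799 →lo
  mid=-2.14917 |R|=1.14917 →lo
  mid=-2.06976 |R|=1.06976 →lo
  mid=-2.03005 |R|=1.03005 →lo
  mid=-2.01020 |R|=1.01020 →lo
  mid=-2.00027 |R|=1.00027 →lo
  mid=-1.99531 |R|=0.99531 →hi
  ...
  [-2.00012,-1.99996] ⇒ x*=-2.0000
So |R|<1 on (-2.0000, 0).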